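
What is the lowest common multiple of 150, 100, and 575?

6900

150 = 2 × 3 × 5^2
100 = 2^2 × 5^2
575 = 5^2 × 23
LCM(150, 100, 575) = 2^2 × 3 × 5^2 × 23 = 6900.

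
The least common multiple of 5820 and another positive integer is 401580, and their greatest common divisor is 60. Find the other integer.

4140

gcd × lcm = product of the two integers, so the other integer is (60 × 401580) / 5820 = 4140.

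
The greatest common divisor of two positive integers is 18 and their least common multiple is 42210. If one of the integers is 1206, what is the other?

630

For two integers, gcd × lcm = product, so the other is (18 × 42210) / 1206 = 759780 / 1206 = 630.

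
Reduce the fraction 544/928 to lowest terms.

17/29

544 = 2^5 × 17
928 = 2^5 × 29
gcd(544, 928) = 2^5 = 32.
Divide numerator and denominator by 32: 544/928 = 17/29.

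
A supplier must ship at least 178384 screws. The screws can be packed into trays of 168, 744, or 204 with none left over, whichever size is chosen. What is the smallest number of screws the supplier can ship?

265608

The number of screws must be a common multiple of 168, 744, and 204, so a multiple of their LCM.
168 = 2^3 × 3 × 7
744 = 2^3 × 3 × 31
204 = 2^2 × 3 × 17
LCM(168, 744, 204) = 2^3 × 3 × 7 × 17 × 31 = 88536.
Smallest multiple of 88536 that is ≥ 178384: ⌈178384/88536⌉ × 88536 = 3 × 88536 = 265608.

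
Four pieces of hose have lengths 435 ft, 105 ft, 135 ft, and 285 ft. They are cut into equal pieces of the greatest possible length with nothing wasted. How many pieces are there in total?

64

Piece length = gcd(435, 105, 135, 285).
435 = 3 × 5 × 29
105 = 3 × 5 × 7
135 = 3^3 × 5
285 = 3 × 5 × 19
gcd(435, 105, 135, 285) = 3 × 5 = 15.
Total pieces = 435/15 + 105/15 + 135/15 + 285/15 = 29 + 7 + 9 + 19 = 64.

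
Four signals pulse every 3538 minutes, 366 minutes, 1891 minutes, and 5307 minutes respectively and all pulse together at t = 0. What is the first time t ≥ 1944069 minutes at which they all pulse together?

1974204 minutes

Joint pulses occur at multiples of LCM(3538, 366, 1891, 5307).
3538 = 2 × 29 × 61
366 = 2 × 3 × 61
1891 = 31 × 61
5307 = 3 × 29 × 61
LCM(3538, 366, 1891, 5307) = 2 × 3 × 29 × 31 × 61 = 329034.
Smallest multiple of 329034 that is ≥ 1944069: ⌈1944069/329034⌉ × 329034 = 6 × 329034 = 1974204.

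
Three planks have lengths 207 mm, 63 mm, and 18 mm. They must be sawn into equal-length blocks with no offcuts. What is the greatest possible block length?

9 mm

This is the greatest common divisor of 207, 63, and 18.
207 = 3^2 × 23
63 = 3^2 × 7
18 = 2 × 3^2
gcd(207, 63, 18) = 3^2 = 9.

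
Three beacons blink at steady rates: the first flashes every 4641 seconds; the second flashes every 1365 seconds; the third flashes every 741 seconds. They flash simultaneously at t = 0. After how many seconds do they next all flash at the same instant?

They coincide at every common multiple of the periods; the first is the LCM.
4641 = 3 × 7 × 13 × 17
1365 = 3 × 5 × 7 × 13
741 = 3 × 13 × 19
LCM(4641, 1365, 741) = 3 × 5 × 7 × 13 × 17 × 19 = 440895.

440895 seconds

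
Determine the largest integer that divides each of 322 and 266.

322 = 2 × 7 × 23
266 = 2 × 7 × 19
gcd(322, 266) = 2 × 7 = 14.

14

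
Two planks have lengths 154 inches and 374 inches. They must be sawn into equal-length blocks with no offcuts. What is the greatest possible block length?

The block length must divide every plank, so the greatest is gcd(154, 374).
154 = 2 × 7 × 11
374 = 2 × 11 × 17
gcd(154, 374) = 2 × 11 = 22.

22 inches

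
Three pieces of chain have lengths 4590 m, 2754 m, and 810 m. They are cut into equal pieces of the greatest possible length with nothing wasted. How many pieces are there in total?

151

Piece length = gcd(4590, 2754, 810).
4590 = 2 × 3^3 × 5 × 17
2754 = 2 × 3^4 × 17
810 = 2 × 3^4 × 5
gcd(4590, 2754, 810) = 2 × 3^3 = 54.
Total pieces = 4590/54 + 2754/54 + 810/54 = 85 + 51 + 15 = 151.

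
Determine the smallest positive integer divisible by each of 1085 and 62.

2170

1085 = 5 × 7 × 31
62 = 2 × 31
LCM(1085, 62) = 2 × 5 × 7 × 31 = 2170.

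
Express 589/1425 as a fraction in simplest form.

589 = 19 × 31
1425 = 3 × 5^2 × 19
gcd(589, 1425) = 19.
Divide numerator and denominator by 19: 589/1425 = 31/75.

31/75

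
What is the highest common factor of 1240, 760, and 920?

1240 = 2^3 × 5 × 31
760 = 2^3 × 5 × 19
920 = 2^3 × 5 × 23
gcd(1240, 760, 920) = 2^3 × 5 = 40.

40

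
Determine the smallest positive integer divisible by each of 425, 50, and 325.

425 = 5^2 × 17
50 = 2 × 5^2
325 = 5^2 × 13
LCM(425, 50, 325) = 2 × 5^2 × 13 × 17 = 11050.

11050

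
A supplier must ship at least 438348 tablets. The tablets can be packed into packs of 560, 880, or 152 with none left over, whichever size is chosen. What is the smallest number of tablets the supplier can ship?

The number of tablets must be a common multiple of 560, 880, and 152, so a multiple of their LCM.
560 = 2^4 × 5 × 7
880 = 2^4 × 5 × 11
152 = 2^3 × 19
LCM(560, 880, 152) = 2^4 × 5 × 7 × 11 × 19 = 117040.
Smallest multiple of 117040 that is ≥ 438348: ⌈438348/117040⌉ × 117040 = 4 × 117040 = 468160.

468160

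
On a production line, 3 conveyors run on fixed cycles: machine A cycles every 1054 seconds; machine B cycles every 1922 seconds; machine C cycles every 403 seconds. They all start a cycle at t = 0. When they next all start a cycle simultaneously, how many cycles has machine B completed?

221 cycles

All finish a whole number of cycles simultaneously at t = LCM of the periods.
1054 = 2 × 17 × 31
1922 = 2 × 31^2
403 = 13 × 31
LCM(1054, 1922, 403) = 2 × 13 × 17 × 31^2 = 424762.
Cycles for period 1922: 424762 / 1922 = 221.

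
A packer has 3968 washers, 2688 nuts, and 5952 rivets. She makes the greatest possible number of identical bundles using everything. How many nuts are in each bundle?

42

Number of bundles = gcd(3968, 2688, 5952).
3968 = 2^7 × 31
2688 = 2^7 × 3 × 7
5952 = 2^6 × 3 × 31
gcd(3968, 2688, 5952) = 2^6 = 64.
nuts per bundle = 2688 / 64 = 42.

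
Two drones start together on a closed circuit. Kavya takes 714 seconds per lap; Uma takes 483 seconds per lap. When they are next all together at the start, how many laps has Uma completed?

34 laps

The first common completion time is the LCM of the periods.
714 = 2 × 3 × 7 × 17
483 = 3 × 7 × 23
LCM(714, 483) = 2 × 3 × 7 × 17 × 23 = 16422.
Laps for period 483: 16422 / 483 = 34.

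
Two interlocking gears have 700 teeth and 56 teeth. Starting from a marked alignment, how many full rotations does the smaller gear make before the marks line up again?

25 rotations

All finish a whole number of cycles simultaneously at t = LCM of the periods.
700 = 2^2 × 5^2 × 7
56 = 2^3 × 7
LCM(700, 56) = 2^3 × 5^2 × 7 = 1400.
Rotations for period 56: 1400 / 56 = 25.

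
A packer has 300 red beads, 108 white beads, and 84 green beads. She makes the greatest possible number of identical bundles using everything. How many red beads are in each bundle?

Number of bundles = gcd(300, 108, 84).
300 = 2^2 × 3 × 5^2
108 = 2^2 × 3^3
84 = 2^2 × 3 × 7
gcd(300, 108, 84) = 2^2 × 3 = 12.
red beads per bundle = 300 / 12 = 25.

25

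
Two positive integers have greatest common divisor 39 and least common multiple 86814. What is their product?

For any two positive integers, gcd × lcm = product = 39 × 86814 = 3385746.

3385746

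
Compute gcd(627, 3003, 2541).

627 = 3 × 11 × 19
3003 = 3 × 7 × 11 × 13
2541 = 3 × 7 × 11^2
gcd(627, 3003, 2541) = 3 × 11 = 33.

33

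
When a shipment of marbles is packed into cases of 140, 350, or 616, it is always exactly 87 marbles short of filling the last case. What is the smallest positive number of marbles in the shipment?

15313

Being 87 short of a full case of size k means N ≡ −87 (mod k), i.e. N + 87 is a multiple of each size.
140 = 2^2 × 5 × 7
350 = 2 × 5^2 × 7
616 = 2^3 × 7 × 11
LCM(140, 350, 616) = 2^3 × 5^2 × 7 × 11 = 15400.
Smallest positive N is 15400 − 87 = 15313.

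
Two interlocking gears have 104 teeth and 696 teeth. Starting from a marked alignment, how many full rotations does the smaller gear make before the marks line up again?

The first common completion time is the LCM of the periods.
104 = 2^3 × 13
696 = 2^3 × 3 × 29
LCM(104, 696) = 2^3 × 3 × 13 × 29 = 9048.
Rotations for period 104: 9048 / 104 = 87.

87 rotations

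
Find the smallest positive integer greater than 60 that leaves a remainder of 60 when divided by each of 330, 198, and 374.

N − 60 must be a common multiple of 330, 198, and 374.
330 = 2 × 3 × 5 × 11
198 = 2 × 3^2 × 11
374 = 2 × 11 × 17
LCM(330, 198, 374) = 2 × 3^2 × 5 × 11 × 17 = 16830.
Smallest N > 60 is LCM + 60 = 16830 + 60 = 16890.

16890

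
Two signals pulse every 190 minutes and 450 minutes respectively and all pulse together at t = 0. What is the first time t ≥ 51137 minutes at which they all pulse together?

51300 minutes

Joint pulses occur at multiples of LCM(190, 450).
190 = 2 × 5 × 19
450 = 2 × 3^2 × 5^2
LCM(190, 450) = 2 × 3^2 × 5^2 × 19 = 8550.
Smallest multiple of 8550 that is ≥ 51137: ⌈51137/8550⌉ × 8550 = 6 × 8550 = 51300.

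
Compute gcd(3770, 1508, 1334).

58

3770 = 2 × 5 × 13 × 29
1508 = 2^2 × 13 × 29
1334 = 2 × 23 × 29
gcd(3770, 1508, 1334) = 2 × 29 = 58.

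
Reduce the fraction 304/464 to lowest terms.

19/29

304 = 2^4 × 19
464 = 2^4 × 29
gcd(304, 464) = 2^4 = 16.
Divide numerator and denominator by 16: 304/464 = 19/29.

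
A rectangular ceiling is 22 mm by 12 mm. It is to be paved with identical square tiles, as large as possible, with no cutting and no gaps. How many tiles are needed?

66

Tile side = gcd(22, 12).
22 = 2 × 11
12 = 2^2 × 3
gcd(22, 12) = 2.
Tiles: (22/2) × (12/2) = 11 × 6 = 66.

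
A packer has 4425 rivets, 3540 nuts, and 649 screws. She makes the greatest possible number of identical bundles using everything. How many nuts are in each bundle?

Number of bundles = gcd(4425, 3540, 649).
4425 = 3 × 5^2 × 59
3540 = 2^2 × 3 × 5 × 59
649 = 11 × 59
gcd(4425, 3540, 649) = 59.
nuts per bundle = 3540 / 59 = 60.

60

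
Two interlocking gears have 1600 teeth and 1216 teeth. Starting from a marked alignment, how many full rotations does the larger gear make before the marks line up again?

The first common completion time is the LCM of the periods.
1600 = 2^6 × 5^2
1216 = 2^6 × 19
LCM(1600, 1216) = 2^6 × 5^2 × 19 = 30400.
Rotations for period 1600: 30400 / 1600 = 19.

19 rotations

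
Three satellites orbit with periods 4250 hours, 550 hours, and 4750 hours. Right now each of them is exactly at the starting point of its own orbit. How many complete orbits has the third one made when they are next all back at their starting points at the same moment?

187 orbits

All finish a whole number of cycles simultaneously at t = LCM of the periods.
4250 = 2 × 5^3 × 17
550 = 2 × 5^2 × 11
4750 = 2 × 5^3 × 19
LCM(4250, 550, 4750) = 2 × 5^3 × 11 × 17 × 19 = 888250.
Orbits for period 4750: 888250 / 4750 = 187.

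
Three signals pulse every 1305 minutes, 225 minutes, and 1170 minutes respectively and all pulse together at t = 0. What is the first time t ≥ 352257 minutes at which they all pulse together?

508950 minutes

Joint pulses occur at multiples of LCM(1305, 225, 1170).
1305 = 3^2 × 5 × 29
225 = 3^2 × 5^2
1170 = 2 × 3^2 × 5 × 13
LCM(1305, 225, 1170) = 2 × 3^2 × 5^2 × 13 × 29 = 169650.
Smallest multiple of 169650 that is ≥ 352257: ⌈352257/169650⌉ × 169650 = 3 × 169650 = 508950.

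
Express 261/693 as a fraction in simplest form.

29/77

261 = 3^2 × 29
693 = 3^2 × 7 × 11
gcd(261, 693) = 3^2 = 9.
Divide numerator and denominator by 9: 261/693 = 29/77.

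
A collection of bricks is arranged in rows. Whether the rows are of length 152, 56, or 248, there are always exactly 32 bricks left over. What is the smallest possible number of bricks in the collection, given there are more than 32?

33016

N − 32 must be a common multiple of 152, 56, and 248.
152 = 2^3 × 19
56 = 2^3 × 7
248 = 2^3 × 31
LCM(152, 56, 248) = 2^3 × 7 × 19 × 31 = 32984.
Smallest N > 32 is LCM + 32 = 32984 + 32 = 33016.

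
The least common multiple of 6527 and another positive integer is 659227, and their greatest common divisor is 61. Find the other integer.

gcd × lcm = product of the two integers, so the other integer is (61 × 659227) / 6527 = 6161.

6161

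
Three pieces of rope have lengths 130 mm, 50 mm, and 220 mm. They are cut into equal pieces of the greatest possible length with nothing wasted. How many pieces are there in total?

40

Piece length = gcd(130, 50, 220).
130 = 2 × 5 × 13
50 = 2 × 5^2
220 = 2^2 × 5 × 11
gcd(130, 50, 220) = 2 × 5 = 10.
Total pieces = 130/10 + 50/10 + 220/10 = 13 + 5 + 22 = 40.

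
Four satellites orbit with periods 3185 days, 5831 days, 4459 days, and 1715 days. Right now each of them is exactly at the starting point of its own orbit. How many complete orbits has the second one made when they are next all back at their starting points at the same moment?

The first common completion time is the LCM of the periods.
3185 = 5 × 7^2 × 13
5831 = 7^3 × 17
4459 = 7^3 × 13
1715 = 5 × 7^3
LCM(3185, 5831, 4459, 1715) = 5 × 7^3 × 13 × 17 = 379015.
Orbits for period 5831: 379015 / 5831 = 65.

65 orbits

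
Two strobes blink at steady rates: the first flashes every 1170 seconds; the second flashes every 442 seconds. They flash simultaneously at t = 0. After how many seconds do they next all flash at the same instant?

19890 seconds

They coincide at every common multiple of the periods; the first is the LCM.
1170 = 2 × 3^2 × 5 × 13
442 = 2 × 13 × 17
LCM(1170, 442) = 2 × 3^2 × 5 × 13 × 17 = 19890.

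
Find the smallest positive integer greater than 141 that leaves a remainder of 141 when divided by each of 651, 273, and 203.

N − 141 must be a common multiple of 651, 273, and 203.
651 = 3 × 7 × 31
273 = 3 × 7 × 13
203 = 7 × 29
LCM(651, 273, 203) = 3 × 7 × 13 × 29 × 31 = 245427.
Smallest N > 141 is LCM + 141 = 245427 + 141 = 245568.

245568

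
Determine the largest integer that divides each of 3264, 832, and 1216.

64

3264 = 2^6 × 3 × 17
832 = 2^6 × 13
1216 = 2^6 × 19
gcd(3264, 832, 1216) = 2^6 = 64.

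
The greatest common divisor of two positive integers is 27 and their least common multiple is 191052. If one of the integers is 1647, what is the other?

For two integers, gcd × lcm = product, so the other is (27 × 191052) / 1647 = 5158404 / 1647 = 3132.

3132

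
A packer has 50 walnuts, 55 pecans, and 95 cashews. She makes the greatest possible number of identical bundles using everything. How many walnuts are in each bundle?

Number of bundles = gcd(50, 55, 95).
50 = 2 × 5^2
55 = 5 × 11
95 = 5 × 19
gcd(50, 55, 95) = 5.
walnuts per bundle = 50 / 5 = 10.

10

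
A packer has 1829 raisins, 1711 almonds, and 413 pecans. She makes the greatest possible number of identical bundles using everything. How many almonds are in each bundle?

Number of bundles = gcd(1829, 1711, 413).
1829 = 31 × 59
1711 = 29 × 59
413 = 7 × 59
gcd(1829, 1711, 413) = 59.
almonds per bundle = 1711 / 59 = 29.

29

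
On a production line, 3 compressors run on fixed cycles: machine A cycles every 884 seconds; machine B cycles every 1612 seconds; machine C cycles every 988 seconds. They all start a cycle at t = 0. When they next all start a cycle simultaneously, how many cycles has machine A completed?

The first common completion time is the LCM of the periods.
884 = 2^2 × 13 × 17
1612 = 2^2 × 13 × 31
988 = 2^2 × 13 × 19
LCM(884, 1612, 988) = 2^2 × 13 × 17 × 19 × 31 = 520676.
Cycles for period 884: 520676 / 884 = 589.

589 cycles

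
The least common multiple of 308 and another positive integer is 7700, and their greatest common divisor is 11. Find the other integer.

275

gcd × lcm = product of the two integers, so the other integer is (11 × 7700) / 308 = 275.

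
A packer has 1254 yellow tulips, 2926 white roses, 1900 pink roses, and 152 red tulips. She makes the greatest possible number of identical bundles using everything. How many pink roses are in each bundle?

50

Number of bundles = gcd(1254, 2926, 1900, 152).
1254 = 2 × 3 × 11 × 19
2926 = 2 × 7 × 11 × 19
1900 = 2^2 × 5^2 × 19
152 = 2^3 × 19
gcd(1254, 2926, 1900, 152) = 2 × 19 = 38.
pink roses per bundle = 1900 / 38 = 50.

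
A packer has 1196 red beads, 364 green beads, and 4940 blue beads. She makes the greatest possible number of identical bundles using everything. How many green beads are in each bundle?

7

Number of bundles = gcd(1196, 364, 4940).
1196 = 2^2 × 13 × 23
364 = 2^2 × 7 × 13
4940 = 2^2 × 5 × 13 × 19
gcd(1196, 364, 4940) = 2^2 × 13 = 52.
green beads per bundle = 364 / 52 = 7.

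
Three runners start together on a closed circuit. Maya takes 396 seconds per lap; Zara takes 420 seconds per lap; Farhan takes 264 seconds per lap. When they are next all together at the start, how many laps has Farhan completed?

All finish a whole number of cycles simultaneously at t = LCM of the periods.
396 = 2^2 × 3^2 × 11
420 = 2^2 × 3 × 5 × 7
264 = 2^3 × 3 × 11
LCM(396, 420, 264) = 2^3 × 3^2 × 5 × 7 × 11 = 27720.
Laps for period 264: 27720 / 264 = 105.

105 laps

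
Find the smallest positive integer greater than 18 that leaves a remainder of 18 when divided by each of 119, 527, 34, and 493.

N − 18 must be a common multiple of 119, 527, 34, and 493.
119 = 7 × 17
527 = 17 × 31
34 = 2 × 17
493 = 17 × 29
LCM(119, 527, 34, 493) = 2 × 7 × 17 × 29 × 31 = 213962.
Smallest N > 18 is LCM + 18 = 213962 + 18 = 213980.

213980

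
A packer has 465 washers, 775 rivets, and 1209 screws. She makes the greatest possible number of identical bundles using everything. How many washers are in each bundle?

15

Number of bundles = gcd(465, 775, 1209).
465 = 3 × 5 × 31
775 = 5^2 × 31
1209 = 3 × 13 × 31
gcd(465, 775, 1209) = 31.
washers per bundle = 465 / 31 = 15.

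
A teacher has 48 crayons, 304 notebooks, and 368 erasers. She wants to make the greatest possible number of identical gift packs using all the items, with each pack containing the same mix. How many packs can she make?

The pack count must divide each quantity, so the greatest is gcd(48, 304, 368).
48 = 2^4 × 3
304 = 2^4 × 19
368 = 2^4 × 23
gcd(48, 304, 368) = 2^4 = 16.

16 packs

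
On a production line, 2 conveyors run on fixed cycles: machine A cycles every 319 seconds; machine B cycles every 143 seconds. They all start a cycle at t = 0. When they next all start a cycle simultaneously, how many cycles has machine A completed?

They are all back at their starting positions together after one LCM of the periods.
319 = 11 × 29
143 = 11 × 13
LCM(319, 143) = 11 × 13 × 29 = 4147.
Cycles for period 319: 4147 / 319 = 13.

13 cycles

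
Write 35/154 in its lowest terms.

35 = 5 × 7
154 = 2 × 7 × 11
gcd(35, 154) = 7.
Divide numerator and denominator by 7: 35/154 = 5/22.

5/22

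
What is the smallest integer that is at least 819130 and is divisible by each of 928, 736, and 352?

939136

The integer must be a common multiple of 928, 736, and 352, so a multiple of their LCM.
928 = 2^5 × 29
736 = 2^5 × 23
352 = 2^5 × 11
LCM(928, 736, 352) = 2^5 × 11 × 23 × 29 = 234784.
Smallest multiple of 234784 that is ≥ 819130: ⌈819130/234784⌉ × 234784 = 4 × 234784 = 939136.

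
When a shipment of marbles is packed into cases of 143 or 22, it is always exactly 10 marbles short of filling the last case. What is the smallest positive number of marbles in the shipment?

Being 10 short of a full case of size k means N ≡ −10 (mod k), i.e. N + 10 is a multiple of each size.
143 = 11 × 13
22 = 2 × 11
LCM(143, 22) = 2 × 11 × 13 = 286.
Smallest positive N is 286 − 10 = 276.

276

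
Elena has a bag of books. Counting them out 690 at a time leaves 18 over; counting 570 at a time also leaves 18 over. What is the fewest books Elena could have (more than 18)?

N − 18 must be a common multiple of 690 and 570.
690 = 2 × 3 × 5 × 23
570 = 2 × 3 × 5 × 19
LCM(690, 570) = 2 × 3 × 5 × 19 × 23 = 13110.
Smallest N > 18 is LCM + 18 = 13110 + 18 = 13128.

13128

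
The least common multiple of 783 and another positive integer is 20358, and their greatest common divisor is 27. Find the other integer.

gcd × lcm = product of the two integers, so the other integer is (27 × 20358) / 783 = 702.

702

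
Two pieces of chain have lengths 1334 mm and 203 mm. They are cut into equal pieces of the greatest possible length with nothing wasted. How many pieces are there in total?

Piece length = gcd(1334, 203).
1334 = 2 × 23 × 29
203 = 7 × 29
gcd(1334, 203) = 29.
Total pieces = 1334/29 + 203/29 = 46 + 7 = 53.

53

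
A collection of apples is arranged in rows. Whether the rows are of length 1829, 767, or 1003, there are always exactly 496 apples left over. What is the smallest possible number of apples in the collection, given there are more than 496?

404705

N − 496 must be a common multiple of 1829, 767, and 1003.
1829 = 31 × 59
767 = 13 × 59
1003 = 17 × 59
LCM(1829, 767, 1003) = 13 × 17 × 31 × 59 = 404209.
Smallest N > 496 is LCM + 496 = 404209 + 496 = 404705.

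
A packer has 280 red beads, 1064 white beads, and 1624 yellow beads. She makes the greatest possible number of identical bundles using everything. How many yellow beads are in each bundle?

Number of bundles = gcd(280, 1064, 1624).
280 = 2^3 × 5 × 7
1064 = 2^3 × 7 × 19
1624 = 2^3 × 7 × 29
gcd(280, 1064, 1624) = 2^3 × 7 = 56.
yellow beads per bundle = 1624 / 56 = 29.

29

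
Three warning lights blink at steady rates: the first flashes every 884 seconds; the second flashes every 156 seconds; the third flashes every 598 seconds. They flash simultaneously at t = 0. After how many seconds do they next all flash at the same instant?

The first simultaneous occurrence is after LCM of the individual periods.
884 = 2^2 × 13 × 17
156 = 2^2 × 3 × 13
598 = 2 × 13 × 23
LCM(884, 156, 598) = 2^2 × 3 × 13 × 17 × 23 = 60996.

60996 seconds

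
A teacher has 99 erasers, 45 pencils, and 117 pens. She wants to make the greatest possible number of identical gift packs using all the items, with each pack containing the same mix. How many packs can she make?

9 packs

The pack count must divide each quantity, so the greatest is gcd(99, 45, 117).
99 = 3^2 × 11
45 = 3^2 × 5
117 = 3^2 × 13
gcd(99, 45, 117) = 3^2 = 9.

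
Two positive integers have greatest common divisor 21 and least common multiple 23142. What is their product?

485982

For any two positive integers, gcd × lcm = product = 21 × 23142 = 485982.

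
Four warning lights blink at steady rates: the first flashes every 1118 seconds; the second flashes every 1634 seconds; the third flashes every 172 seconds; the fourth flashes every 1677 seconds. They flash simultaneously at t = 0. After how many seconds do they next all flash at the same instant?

They coincide at every common multiple of the periods; the first is the LCM.
1118 = 2 × 13 × 43
1634 = 2 × 19 × 43
172 = 2^2 × 43
1677 = 3 × 13 × 43
LCM(1118, 1634, 172, 1677) = 2^2 × 3 × 13 × 19 × 43 = 127452.

127452 seconds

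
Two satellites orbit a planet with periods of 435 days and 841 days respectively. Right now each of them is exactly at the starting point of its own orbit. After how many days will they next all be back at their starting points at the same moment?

12615 days

The first simultaneous occurrence is after LCM of the individual periods.
435 = 3 × 5 × 29
841 = 29^2
LCM(435, 841) = 3 × 5 × 29^2 = 12615.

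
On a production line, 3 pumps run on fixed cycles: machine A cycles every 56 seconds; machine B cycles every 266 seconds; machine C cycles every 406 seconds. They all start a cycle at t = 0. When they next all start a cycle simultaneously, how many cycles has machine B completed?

The first common completion time is the LCM of the periods.
56 = 2^3 × 7
266 = 2 × 7 × 19
406 = 2 × 7 × 29
LCM(56, 266, 406) = 2^3 × 7 × 19 × 29 = 30856.
Cycles for period 266: 30856 / 266 = 116.

116 cycles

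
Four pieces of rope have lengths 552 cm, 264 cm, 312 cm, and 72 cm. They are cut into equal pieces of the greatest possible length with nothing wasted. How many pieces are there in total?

50

Piece length = gcd(552, 264, 312, 72).
552 = 2^3 × 3 × 23
264 = 2^3 × 3 × 11
312 = 2^3 × 3 × 13
72 = 2^3 × 3^2
gcd(552, 264, 312, 72) = 2^3 × 3 = 24.
Total pieces = 552/24 + 264/24 + 312/24 + 72/24 = 23 + 11 + 13 + 3 = 50.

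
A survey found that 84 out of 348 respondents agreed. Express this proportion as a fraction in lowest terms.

7/29

84 = 2^2 × 3 × 7
348 = 2^2 × 3 × 29
gcd(84, 348) = 2^2 × 3 = 12.
Divide numerator and denominator by 12: 84/348 = 7/29.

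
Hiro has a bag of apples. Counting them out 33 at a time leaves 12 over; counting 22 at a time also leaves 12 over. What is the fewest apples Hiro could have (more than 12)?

78

N − 12 must be a common multiple of 33 and 22.
33 = 3 × 11
22 = 2 × 11
LCM(33, 22) = 2 × 3 × 11 = 66.
Smallest N > 12 is LCM + 12 = 66 + 12 = 78.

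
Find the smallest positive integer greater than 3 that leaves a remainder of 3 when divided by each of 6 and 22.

69

N − 3 must be a common multiple of 6 and 22.
6 = 2 × 3
22 = 2 × 11
LCM(6, 22) = 2 × 3 × 11 = 66.
Smallest N > 3 is LCM + 3 = 66 + 3 = 69.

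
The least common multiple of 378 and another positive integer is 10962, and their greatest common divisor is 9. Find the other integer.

gcd × lcm = product of the two integers, so the other integer is (9 × 10962) / 378 = 261.

261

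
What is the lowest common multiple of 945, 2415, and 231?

239085

945 = 3^3 × 5 × 7
2415 = 3 × 5 × 7 × 23
231 = 3 × 7 × 11
LCM(945, 2415, 231) = 3^3 × 5 × 7 × 11 × 23 = 239085.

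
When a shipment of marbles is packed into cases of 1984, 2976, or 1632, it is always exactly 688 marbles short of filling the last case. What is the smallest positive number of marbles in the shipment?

Being 688 short of a full case of size k means N ≡ −688 (mod k), i.e. N + 688 is a multiple of each size.
1984 = 2^6 × 31
2976 = 2^5 × 3 × 31
1632 = 2^5 × 3 × 17
LCM(1984, 2976, 1632) = 2^6 × 3 × 17 × 31 = 101184.
Smallest positive N is 101184 − 688 = 100496.

100496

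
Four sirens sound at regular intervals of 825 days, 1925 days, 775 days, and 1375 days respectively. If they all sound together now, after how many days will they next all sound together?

We need the least common multiple of the intervals.
825 = 3 × 5^2 × 11
1925 = 5^2 × 7 × 11
775 = 5^2 × 31
1375 = 5^3 × 11
LCM(825, 1925, 775, 1375) = 3 × 5^3 × 7 × 11 × 31 = 895125.

895125 days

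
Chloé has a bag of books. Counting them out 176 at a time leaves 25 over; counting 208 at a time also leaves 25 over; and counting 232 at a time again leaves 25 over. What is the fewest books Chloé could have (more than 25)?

N − 25 must be a common multiple of 176, 208, and 232.
176 = 2^4 × 11
208 = 2^4 × 13
232 = 2^3 × 29
LCM(176, 208, 232) = 2^4 × 11 × 13 × 29 = 66352.
Smallest N > 25 is LCM + 25 = 66352 + 25 = 66377.

66377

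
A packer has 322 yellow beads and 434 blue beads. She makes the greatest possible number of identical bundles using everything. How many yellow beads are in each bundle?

Number of bundles = gcd(322, 434).
322 = 2 × 7 × 23
434 = 2 × 7 × 31
gcd(322, 434) = 2 × 7 = 14.
yellow beads per bundle = 322 / 14 = 23.

23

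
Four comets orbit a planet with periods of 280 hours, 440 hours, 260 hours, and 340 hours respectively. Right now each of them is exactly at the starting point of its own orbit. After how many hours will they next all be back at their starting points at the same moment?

The first simultaneous occurrence is after LCM of the individual periods.
280 = 2^3 × 5 × 7
440 = 2^3 × 5 × 11
260 = 2^2 × 5 × 13
340 = 2^2 × 5 × 17
LCM(280, 440, 260, 340) = 2^3 × 5 × 7 × 11 × 13 × 17 = 680680.

680680 hours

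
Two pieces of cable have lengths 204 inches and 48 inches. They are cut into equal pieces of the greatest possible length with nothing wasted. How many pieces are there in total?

21

Piece length = gcd(204, 48).
204 = 2^2 × 3 × 17
48 = 2^4 × 3
gcd(204, 48) = 2^2 × 3 = 12.
Total pieces = 204/12 + 48/12 = 17 + 4 = 21.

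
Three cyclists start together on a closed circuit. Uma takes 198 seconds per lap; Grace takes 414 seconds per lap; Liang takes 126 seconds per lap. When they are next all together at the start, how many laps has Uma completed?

161 laps

The first common completion time is the LCM of the periods.
198 = 2 × 3^2 × 11
414 = 2 × 3^2 × 23
126 = 2 × 3^2 × 7
LCM(198, 414, 126) = 2 × 3^2 × 7 × 11 × 23 = 31878.
Laps for period 198: 31878 / 198 = 161.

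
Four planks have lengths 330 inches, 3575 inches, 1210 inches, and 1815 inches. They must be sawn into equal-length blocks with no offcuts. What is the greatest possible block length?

The block length must divide every plank, so the greatest is gcd(330, 3575, 1210, 1815).
330 = 2 × 3 × 5 × 11
3575 = 5^2 × 11 × 13
1210 = 2 × 5 × 11^2
1815 = 3 × 5 × 11^2
gcd(330, 3575, 1210, 1815) = 5 × 11 = 55.

55 inches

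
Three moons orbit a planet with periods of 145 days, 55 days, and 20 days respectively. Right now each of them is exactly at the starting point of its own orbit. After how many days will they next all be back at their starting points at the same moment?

6380 days

We need the least common multiple of the intervals.
145 = 5 × 29
55 = 5 × 11
20 = 2^2 × 5
LCM(145, 55, 20) = 2^2 × 5 × 11 × 29 = 6380.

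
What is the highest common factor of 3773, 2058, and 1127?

49

3773 = 7^3 × 11
2058 = 2 × 3 × 7^3
1127 = 7^2 × 23
gcd(3773, 2058, 1127) = 7^2 = 49.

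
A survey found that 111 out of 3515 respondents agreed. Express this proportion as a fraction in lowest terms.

3/95

111 = 3 × 37
3515 = 5 × 19 × 37
gcd(111, 3515) = 37.
Divide numerator and denominator by 37: 111/3515 = 3/95.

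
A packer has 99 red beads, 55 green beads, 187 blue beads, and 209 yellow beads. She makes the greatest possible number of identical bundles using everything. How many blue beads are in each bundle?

17

Number of bundles = gcd(99, 55, 187, 209).
99 = 3^2 × 11
55 = 5 × 11
187 = 11 × 17
209 = 11 × 19
gcd(99, 55, 187, 209) = 11.
blue beads per bundle = 187 / 11 = 17.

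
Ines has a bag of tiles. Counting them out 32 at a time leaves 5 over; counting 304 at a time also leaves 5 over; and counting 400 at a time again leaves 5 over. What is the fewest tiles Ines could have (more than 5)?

N − 5 must be a common multiple of 32, 304, and 400.
32 = 2^5
304 = 2^4 × 19
400 = 2^4 × 5^2
LCM(32, 304, 400) = 2^5 × 5^2 × 19 = 15200.
Smallest N > 5 is LCM + 5 = 15200 + 5 = 15205.

15205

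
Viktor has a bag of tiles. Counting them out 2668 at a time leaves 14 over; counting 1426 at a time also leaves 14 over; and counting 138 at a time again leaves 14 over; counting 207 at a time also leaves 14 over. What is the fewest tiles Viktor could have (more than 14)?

744386

N − 14 must be a common multiple of 2668, 1426, 138, and 207.
2668 = 2^2 × 23 × 29
1426 = 2 × 23 × 31
138 = 2 × 3 × 23
207 = 3^2 × 23
LCM(2668, 1426, 138, 207) = 2^2 × 3^2 × 23 × 29 × 31 = 744372.
Smallest N > 14 is LCM + 14 = 744372 + 14 = 744386.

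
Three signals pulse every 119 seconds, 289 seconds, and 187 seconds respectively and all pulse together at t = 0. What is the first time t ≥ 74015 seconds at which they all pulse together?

89012 seconds

Joint pulses occur at multiples of LCM(119, 289, 187).
119 = 7 × 17
289 = 17^2
187 = 11 × 17
LCM(119, 289, 187) = 7 × 11 × 17^2 = 22253.
Smallest multiple of 22253 that is ≥ 74015: ⌈74015/22253⌉ × 22253 = 4 × 22253 = 89012.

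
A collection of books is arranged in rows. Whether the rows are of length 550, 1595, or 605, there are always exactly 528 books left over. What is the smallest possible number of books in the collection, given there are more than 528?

175978

N − 528 must be a common multiple of 550, 1595, and 605.
550 = 2 × 5^2 × 11
1595 = 5 × 11 × 29
605 = 5 × 11^2
LCM(550, 1595, 605) = 2 × 5^2 × 11^2 × 29 = 175450.
Smallest N > 528 is LCM + 528 = 175450 + 528 = 175978.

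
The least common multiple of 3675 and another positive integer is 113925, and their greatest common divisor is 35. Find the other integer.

1085

gcd × lcm = product of the two integers, so the other integer is (35 × 113925) / 3675 = 1085.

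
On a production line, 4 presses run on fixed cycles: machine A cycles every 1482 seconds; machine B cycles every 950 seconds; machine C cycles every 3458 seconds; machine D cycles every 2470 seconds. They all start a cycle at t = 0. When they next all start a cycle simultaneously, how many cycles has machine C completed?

75 cycles

They are all back at their starting positions together after one LCM of the periods.
1482 = 2 × 3 × 13 × 19
950 = 2 × 5^2 × 19
3458 = 2 × 7 × 13 × 19
2470 = 2 × 5 × 13 × 19
LCM(1482, 950, 3458, 2470) = 2 × 3 × 5^2 × 7 × 13 × 19 = 259350.
Cycles for period 3458: 259350 / 3458 = 75.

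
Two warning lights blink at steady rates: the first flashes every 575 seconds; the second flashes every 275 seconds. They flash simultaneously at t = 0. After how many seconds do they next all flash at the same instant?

We need the least common multiple of the intervals.
575 = 5^2 × 23
275 = 5^2 × 11
LCM(575, 275) = 5^2 × 11 × 23 = 6325.

6325 seconds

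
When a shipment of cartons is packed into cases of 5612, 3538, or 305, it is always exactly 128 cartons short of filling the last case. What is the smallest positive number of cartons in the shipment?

813612

Being 128 short of a full case of size k means N ≡ −128 (mod k), i.e. N + 128 is a multiple of each size.
5612 = 2^2 × 23 × 61
3538 = 2 × 29 × 61
305 = 5 × 61
LCM(5612, 3538, 305) = 2^2 × 5 × 23 × 29 × 61 = 813740.
Smallest positive N is 813740 − 128 = 813612.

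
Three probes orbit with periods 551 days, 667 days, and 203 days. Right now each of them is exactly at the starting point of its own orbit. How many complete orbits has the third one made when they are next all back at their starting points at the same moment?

437 orbits

All finish a whole number of cycles simultaneously at t = LCM of the periods.
551 = 19 × 29
667 = 23 × 29
203 = 7 × 29
LCM(551, 667, 203) = 7 × 19 × 23 × 29 = 88711.
Orbits for period 203: 88711 / 203 = 437.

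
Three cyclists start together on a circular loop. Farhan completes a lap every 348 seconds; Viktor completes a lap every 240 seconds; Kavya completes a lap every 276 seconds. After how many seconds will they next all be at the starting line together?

160080 seconds

The first simultaneous occurrence is after LCM of the individual periods.
348 = 2^2 × 3 × 29
240 = 2^4 × 3 × 5
276 = 2^2 × 3 × 23
LCM(348, 240, 276) = 2^4 × 3 × 5 × 23 × 29 = 160080.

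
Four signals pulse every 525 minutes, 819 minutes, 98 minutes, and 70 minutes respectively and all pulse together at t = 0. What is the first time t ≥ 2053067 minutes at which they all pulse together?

Joint pulses occur at multiples of LCM(525, 819, 98, 70).
525 = 3 × 5^2 × 7
819 = 3^2 × 7 × 13
98 = 2 × 7^2
70 = 2 × 5 × 7
LCM(525, 819, 98, 70) = 2 × 3^2 × 5^2 × 7^2 × 13 = 286650.
Smallest multiple of 286650 that is ≥ 2053067: ⌈2053067/286650⌉ × 286650 = 8 × 286650 = 2293200.

2293200 minutes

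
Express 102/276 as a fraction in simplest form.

102 = 2 × 3 × 17
276 = 2^2 × 3 × 23
gcd(102, 276) = 2 × 3 = 6.
Divide numerator and denominator by 6: 102/276 = 17/46.

17/46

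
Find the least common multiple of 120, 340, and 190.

120 = 2^3 × 3 × 5
340 = 2^2 × 5 × 17
190 = 2 × 5 × 19
LCM(120, 340, 190) = 2^3 × 3 × 5 × 17 × 19 = 38760.

38760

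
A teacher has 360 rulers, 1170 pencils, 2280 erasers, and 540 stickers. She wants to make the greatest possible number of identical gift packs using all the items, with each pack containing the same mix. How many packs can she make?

30 packs

The pack count must divide each quantity, so the greatest is gcd(360, 1170, 2280, 540).
360 = 2^3 × 3^2 × 5
1170 = 2 × 3^2 × 5 × 13
2280 = 2^3 × 3 × 5 × 19
540 = 2^2 × 3^3 × 5
gcd(360, 1170, 2280, 540) = 2 × 3 × 5 = 30.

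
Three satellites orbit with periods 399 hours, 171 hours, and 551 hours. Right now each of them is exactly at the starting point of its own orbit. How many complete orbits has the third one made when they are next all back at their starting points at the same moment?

63 orbits

The first common completion time is the LCM of the periods.
399 = 3 × 7 × 19
171 = 3^2 × 19
551 = 19 × 29
LCM(399, 171, 551) = 3^2 × 7 × 19 × 29 = 34713.
Orbits for period 551: 34713 / 551 = 63.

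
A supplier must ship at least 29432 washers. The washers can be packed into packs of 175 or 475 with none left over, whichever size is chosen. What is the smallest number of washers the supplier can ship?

29925

The number of washers must be a common multiple of 175 and 475, so a multiple of their LCM.
175 = 5^2 × 7
475 = 5^2 × 19
LCM(175, 475) = 5^2 × 7 × 19 = 3325.
Smallest multiple of 3325 that is ≥ 29432: ⌈29432/3325⌉ × 3325 = 9 × 3325 = 29925.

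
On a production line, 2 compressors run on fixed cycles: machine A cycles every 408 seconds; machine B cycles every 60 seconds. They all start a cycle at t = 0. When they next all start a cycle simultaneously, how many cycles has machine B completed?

34 cycles

They are all back at their starting positions together after one LCM of the periods.
408 = 2^3 × 3 × 17
60 = 2^2 × 3 × 5
LCM(408, 60) = 2^3 × 3 × 5 × 17 = 2040.
Cycles for period 60: 2040 / 60 = 34.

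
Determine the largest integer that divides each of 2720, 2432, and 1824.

2720 = 2^5 × 5 × 17
2432 = 2^7 × 19
1824 = 2^5 × 3 × 19
gcd(2720, 2432, 1824) = 2^5 = 32.

32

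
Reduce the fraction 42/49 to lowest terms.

42 = 2 × 3 × 7
49 = 7^2
gcd(42, 49) = 7.
Divide numerator and denominator by 7: 42/49 = 6/7.

6/7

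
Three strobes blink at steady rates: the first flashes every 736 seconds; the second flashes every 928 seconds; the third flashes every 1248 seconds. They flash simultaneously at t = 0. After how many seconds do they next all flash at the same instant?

They coincide at every common multiple of the periods; the first is the LCM.
736 = 2^5 × 23
928 = 2^5 × 29
1248 = 2^5 × 3 × 13
LCM(736, 928, 1248) = 2^5 × 3 × 13 × 23 × 29 = 832416.

832416 seconds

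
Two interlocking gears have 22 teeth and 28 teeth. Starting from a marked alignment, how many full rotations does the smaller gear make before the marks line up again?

They are all back at their starting positions together after one LCM of the periods.
22 = 2 × 11
28 = 2^2 × 7
LCM(22, 28) = 2^2 × 7 × 11 = 308.
Rotations for period 22: 308 / 22 = 14.

14 rotations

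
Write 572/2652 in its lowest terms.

572 = 2^2 × 11 × 13
2652 = 2^2 × 3 × 13 × 17
gcd(572, 2652) = 2^2 × 13 = 52.
Divide numerator and denominator by 52: 572/2652 = 11/51.

11/51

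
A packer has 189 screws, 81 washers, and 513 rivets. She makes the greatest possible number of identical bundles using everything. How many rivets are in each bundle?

Number of bundles = gcd(189, 81, 513).
189 = 3^3 × 7
81 = 3^4
513 = 3^3 × 19
gcd(189, 81, 513) = 3^3 = 27.
rivets per bundle = 513 / 27 = 19.

19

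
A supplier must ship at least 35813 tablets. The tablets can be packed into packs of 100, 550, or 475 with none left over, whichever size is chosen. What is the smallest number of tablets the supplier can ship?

The number of tablets must be a common multiple of 100, 550, and 475, so a multiple of their LCM.
100 = 2^2 × 5^2
550 = 2 × 5^2 × 11
475 = 5^2 × 19
LCM(100, 550, 475) = 2^2 × 5^2 × 11 × 19 = 20900.
Smallest multiple of 20900 that is ≥ 35813: ⌈35813/20900⌉ × 20900 = 2 × 20900 = 41800.

41800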